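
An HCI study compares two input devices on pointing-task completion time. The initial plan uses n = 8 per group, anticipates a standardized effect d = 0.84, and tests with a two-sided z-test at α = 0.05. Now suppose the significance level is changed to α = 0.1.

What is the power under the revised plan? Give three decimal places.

δ = d·√(n/2) = 0.84 × √(8/2) = 1.6800 (unchanged). New critical value: z_{0.05} = 1.645.
Revised power = Φ(δ − 1.645) + Φ(−δ − 1.645) = Φ(0.035) + Φ(-3.325) = 0.5140 + 0.0004 = 0.5145.

Power ≈ 0.514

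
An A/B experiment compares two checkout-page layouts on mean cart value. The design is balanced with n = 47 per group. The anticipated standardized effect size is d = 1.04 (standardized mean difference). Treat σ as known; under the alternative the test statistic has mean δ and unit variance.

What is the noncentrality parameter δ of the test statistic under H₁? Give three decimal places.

δ ≈ 5.042

δ = d·√(n/2) = 1.04 × √(47/2) = 5.0416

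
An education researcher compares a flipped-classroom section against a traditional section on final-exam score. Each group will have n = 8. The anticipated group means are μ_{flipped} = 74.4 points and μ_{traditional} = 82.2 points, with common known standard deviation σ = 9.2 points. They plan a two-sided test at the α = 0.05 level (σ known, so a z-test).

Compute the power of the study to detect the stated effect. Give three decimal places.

Power ≈ 0.396

Standardized effect: d = |μ_{flipped} − μ_{traditional}| / σ = |74.4 − 82.2| / 9.2 = 0.8478
Noncentrality parameter: δ = d·√(n/2) = 0.8478 × √(8/2) = 1.6957
Critical value for a two-sided test at α = 0.05: z_{α/2} = 1.960.
Power = Φ(δ − 1.960) + Φ(−δ − 1.960) = Φ(-0.264) + Φ(-3.656) = 0.3958 + 0.0001 = 0.3959.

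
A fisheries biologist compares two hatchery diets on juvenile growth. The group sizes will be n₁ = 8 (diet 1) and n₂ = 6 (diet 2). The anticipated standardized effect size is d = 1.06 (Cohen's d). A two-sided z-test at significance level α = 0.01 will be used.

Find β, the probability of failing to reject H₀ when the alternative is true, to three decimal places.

β ≈ 0.730

Noncentrality parameter: δ = d / √(1/n₁ + 1/n₂) = 1.06 / √(1/8 + 1/6) = 1.9627
Critical value for a two-sided test at α = 0.01: z_{α/2} = 2.576.
Power = Φ(δ − 2.576) + Φ(−δ − 2.576) = Φ(-0.613) + Φ(-4.539) = 0.2699 + 0.0000 = 0.2699.
Type II error: β = 1 − power = 1 − 0.2699 = 0.7301.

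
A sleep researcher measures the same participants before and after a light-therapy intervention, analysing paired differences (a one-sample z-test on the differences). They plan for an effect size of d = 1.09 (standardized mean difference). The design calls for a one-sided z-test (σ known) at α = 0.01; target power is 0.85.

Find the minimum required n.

n = 10

Set Φ(δ − 2.326) = 0.85; then δ − 2.326 = Φ⁻¹(0.85) = 1.036, giving δ = 3.363.
δ = d·√n ⇒ n = (δ/d)² = (3.363 / 1.09)² = 9.52.
Round up to the next whole unit.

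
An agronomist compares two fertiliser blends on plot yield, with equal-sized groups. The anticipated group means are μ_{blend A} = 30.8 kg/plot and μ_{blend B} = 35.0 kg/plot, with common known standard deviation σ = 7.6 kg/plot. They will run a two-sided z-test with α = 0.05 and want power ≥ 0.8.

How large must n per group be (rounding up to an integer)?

Standardized effect: d = |μ_{blend A} − μ_{blend B}| / σ = |30.8 − 35.0| / 7.6 = 0.5526
Set Φ(δ − 1.960) = 0.8; then δ − 1.960 = Φ⁻¹(0.8) = 0.842, giving δ = 2.802.
(Ignoring the negligible lower-tail rejection probability gives the usual closed-form inversion.)
δ = d·√(n/2) ⇒ n = 2(δ/d)² = 2 × (2.802 / 0.5526)² = 51.40.
Round up to the next whole unit.

n = 52 per group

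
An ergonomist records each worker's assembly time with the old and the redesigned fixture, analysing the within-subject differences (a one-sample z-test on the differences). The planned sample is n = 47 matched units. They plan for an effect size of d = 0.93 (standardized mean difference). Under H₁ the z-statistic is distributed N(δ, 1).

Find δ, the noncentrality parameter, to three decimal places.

The noncentrality parameter scales effect size by the design's sample-size factor: δ = d·√n = 0.93 × √47 = 6.3758

δ ≈ 6.376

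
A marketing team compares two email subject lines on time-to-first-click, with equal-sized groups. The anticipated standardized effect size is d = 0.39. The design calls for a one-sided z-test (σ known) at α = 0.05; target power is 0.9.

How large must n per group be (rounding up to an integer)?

n = 113 per group

For power 0.9 need Φ(δ − z_{0.05}) = 0.9, so δ = z_{0.05} + z_{0.10} = 1.645 + 1.282 = 2.926.
δ = d·√(n/2) ⇒ n = 2(δ/d)² = 2 × (2.926 / 0.39)² = 112.61.
Rounding up, n = 113 per group.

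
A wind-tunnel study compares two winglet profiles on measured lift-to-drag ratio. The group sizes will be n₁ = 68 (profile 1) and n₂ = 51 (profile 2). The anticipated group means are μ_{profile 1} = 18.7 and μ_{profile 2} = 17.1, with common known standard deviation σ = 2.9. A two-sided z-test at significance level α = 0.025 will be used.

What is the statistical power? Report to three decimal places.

Power ≈ 0.769

Standardized effect: d = |μ_{profile 1} − μ_{profile 2}| / σ = |18.7 − 17.1| / 2.9 = 0.5517
Noncentrality parameter: δ = d / √(1/n₁ + 1/n₂) = 0.5517 / √(1/68 + 1/51) = 2.9784
Two-sided α = 0.025 → critical value z_{0.0125} = 2.241.
Power = Φ(δ − 2.241) + Φ(−δ − 2.241) = Φ(0.737) + Φ(-5.220) = 0.7694 + 0.0000 = 0.7694.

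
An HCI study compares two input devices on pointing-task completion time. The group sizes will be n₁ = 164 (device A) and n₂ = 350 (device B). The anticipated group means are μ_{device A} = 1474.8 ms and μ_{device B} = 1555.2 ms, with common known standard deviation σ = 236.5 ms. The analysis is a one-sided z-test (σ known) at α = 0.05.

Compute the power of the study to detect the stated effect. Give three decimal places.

Standardized effect: d = |μ_{device A} − μ_{device B}| / σ = |1474.8 − 1555.2| / 236.5 = 0.3400
Noncentrality parameter: δ = d / √(1/n₁ + 1/n₂) = 0.3400 / √(1/164 + 1/350) = 3.5925
One-sided α = 0.05 → critical value z_{0.05} = 1.645.
Power = P(Z > 1.645 − δ) = Φ(1.948) = 0.9743.

Power ≈ 0.974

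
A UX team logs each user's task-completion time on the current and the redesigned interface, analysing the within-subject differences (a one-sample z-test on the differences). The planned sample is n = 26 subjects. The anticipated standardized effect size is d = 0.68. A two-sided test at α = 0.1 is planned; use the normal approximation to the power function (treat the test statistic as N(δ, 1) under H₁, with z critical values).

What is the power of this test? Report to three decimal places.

Power ≈ 0.966

Noncentrality parameter: δ = d·√n = 0.68 × √26 = 3.4673
Critical value for a two-sided test at α = 0.1: z_{α/2} = 1.645.
Power = Φ(δ − 1.645) + Φ(−δ − 1.645) = Φ(1.822) + Φ(-5.112) = 0.9658 + 0.0000 = 0.9658.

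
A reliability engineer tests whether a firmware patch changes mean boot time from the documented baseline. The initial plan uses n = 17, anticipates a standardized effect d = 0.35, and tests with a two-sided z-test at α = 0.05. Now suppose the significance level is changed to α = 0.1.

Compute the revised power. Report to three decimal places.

δ = d·√n = 0.35 × √17 = 1.4431 (unchanged). New critical value: z_{0.05} = 1.645.
Revised power = Φ(δ − 1.645) + Φ(−δ − 1.645) = Φ(-0.202) + Φ(-3.088) = 0.4200 + 0.0010 = 0.4211.

Power ≈ 0.421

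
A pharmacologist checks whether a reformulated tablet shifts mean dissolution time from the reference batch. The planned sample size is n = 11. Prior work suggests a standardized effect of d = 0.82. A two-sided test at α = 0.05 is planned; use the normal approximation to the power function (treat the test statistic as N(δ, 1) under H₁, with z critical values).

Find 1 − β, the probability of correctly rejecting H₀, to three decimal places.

Noncentrality parameter: δ = d·√n = 0.82 × √11 = 2.7196
Critical value for a two-sided test at α = 0.05: z_{α/2} = 1.960.
Power = Φ(δ − 1.960) + Φ(−δ − 1.960) = Φ(0.760) + Φ(-4.680) = 0.7763 + 0.0000 = 0.7763.

Power ≈ 0.776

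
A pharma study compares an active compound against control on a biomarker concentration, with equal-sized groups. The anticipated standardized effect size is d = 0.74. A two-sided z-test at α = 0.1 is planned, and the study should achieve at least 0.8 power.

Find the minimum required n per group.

Set Φ(δ − 1.645) = 0.8; then δ − 1.645 = Φ⁻¹(0.8) = 0.842, giving δ = 2.486.
(The Φ(−δ − z_{α/2}) term is vanishingly small for δ > 0 and is dropped in the standard sample-size formula.)
δ = d·√(n/2) ⇒ n = 2(δ/d)² = 2 × (2.486 / 0.74)² = 22.58.
Round up to the next whole unit.

n = 23 per group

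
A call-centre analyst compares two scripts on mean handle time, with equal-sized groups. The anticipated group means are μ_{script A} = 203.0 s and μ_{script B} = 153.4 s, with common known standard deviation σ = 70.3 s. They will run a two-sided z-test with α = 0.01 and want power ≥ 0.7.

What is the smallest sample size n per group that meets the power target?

Standardized effect: d = |μ_{script A} − μ_{script B}| / σ = |203.0 − 153.4| / 70.3 = 0.7055
For power 0.7 need Φ(δ − z_{0.005}) = 0.7, so δ = z_{0.005} + z_{0.30} = 2.576 + 0.524 = 3.100.
(Ignoring the negligible lower-tail rejection probability gives the usual closed-form inversion.)
δ = d·√(n/2) ⇒ n = 2(δ/d)² = 2 × (3.100 / 0.7055)² = 38.62.
Rounding up, n = 39 per group.

n = 39 per group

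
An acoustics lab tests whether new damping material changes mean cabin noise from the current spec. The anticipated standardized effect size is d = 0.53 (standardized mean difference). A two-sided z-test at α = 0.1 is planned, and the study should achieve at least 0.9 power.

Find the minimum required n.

Set Φ(δ − 1.645) = 0.9; then δ − 1.645 = Φ⁻¹(0.9) = 1.282, giving δ = 2.926.
(Ignoring the negligible lower-tail rejection probability gives the usual closed-form inversion.)
δ = d·√n ⇒ n = (δ/d)² = (2.926 / 0.53)² = 30.49.
Rounding up, n = 31.

n = 31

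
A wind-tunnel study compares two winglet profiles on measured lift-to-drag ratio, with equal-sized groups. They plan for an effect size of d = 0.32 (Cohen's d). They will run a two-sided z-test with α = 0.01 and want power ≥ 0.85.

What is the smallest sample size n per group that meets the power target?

Set Φ(δ − 2.576) = 0.85; then δ − 2.576 = Φ⁻¹(0.85) = 1.036, giving δ = 3.612.
(The Φ(−δ − z_{α/2}) term is vanishingly small for δ > 0 and is dropped in the standard sample-size formula.)
δ = d·√(n/2) ⇒ n = 2(δ/d)² = 2 × (3.612 / 0.32)² = 254.85.
Round up to the next whole unit.

n = 255 per group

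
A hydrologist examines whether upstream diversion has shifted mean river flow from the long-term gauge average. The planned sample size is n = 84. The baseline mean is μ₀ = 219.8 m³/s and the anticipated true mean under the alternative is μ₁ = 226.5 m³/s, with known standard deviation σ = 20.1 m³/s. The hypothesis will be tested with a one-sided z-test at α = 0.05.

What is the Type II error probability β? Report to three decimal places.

Standardized effect: d = |μ₁ − μ₀| / σ = |226.5 − 219.8| / 20.1 = 0.3333
Noncentrality parameter: δ = d·√n = 0.3333 × √84 = 3.0551
One-sided α = 0.05 → critical value z_{0.05} = 1.645.
Power = Φ(δ − 1.645) = Φ(1.410) = 0.9208.
Type II error: β = 1 − power = 1 − 0.9208 = 0.0792.

β ≈ 0.079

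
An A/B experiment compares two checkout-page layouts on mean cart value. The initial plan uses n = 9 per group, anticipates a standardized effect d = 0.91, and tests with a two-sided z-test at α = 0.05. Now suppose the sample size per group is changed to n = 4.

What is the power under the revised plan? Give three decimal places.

Power ≈ 0.251

With n = 4 per group: δ = d·√(n/2) = 0.91 × √(4/2) = 1.2869. Critical value z_{0.025} = 1.960.
Revised power = Φ(δ − 1.960) + Φ(−δ − 1.960) = Φ(-0.673) + Φ(-3.247) = 0.2505 + 0.0006 = 0.2510.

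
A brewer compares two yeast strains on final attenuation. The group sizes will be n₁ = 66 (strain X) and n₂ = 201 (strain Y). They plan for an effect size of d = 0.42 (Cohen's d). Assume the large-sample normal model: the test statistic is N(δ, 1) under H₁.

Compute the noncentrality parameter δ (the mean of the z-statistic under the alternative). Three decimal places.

δ = d / √(1/n₁ + 1/n₂) = 0.42 / √(1/66 + 1/201) = 2.9605

δ ≈ 2.960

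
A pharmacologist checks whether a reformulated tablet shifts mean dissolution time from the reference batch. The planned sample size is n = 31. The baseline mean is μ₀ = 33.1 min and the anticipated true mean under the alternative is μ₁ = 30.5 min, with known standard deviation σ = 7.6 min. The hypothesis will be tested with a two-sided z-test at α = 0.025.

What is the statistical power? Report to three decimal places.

Power ≈ 0.368

Standardized effect: d = |μ₁ − μ₀| / σ = |30.5 − 33.1| / 7.6 = 0.3421
Noncentrality parameter: δ = d·√n = 0.3421 × √31 = 1.9048
Critical value for a two-sided test at α = 0.025: z_{α/2} = 2.241.
Power = Φ(δ − 2.241) + Φ(−δ − 2.241) = Φ(-0.337) + Φ(-4.146) = 0.3682 + 0.0000 = 0.3682.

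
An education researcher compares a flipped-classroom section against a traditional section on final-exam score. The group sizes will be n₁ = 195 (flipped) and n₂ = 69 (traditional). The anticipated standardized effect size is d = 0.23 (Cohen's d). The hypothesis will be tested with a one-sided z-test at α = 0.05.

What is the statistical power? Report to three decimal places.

Noncentrality parameter: δ = d / √(1/n₁ + 1/n₂) = 0.23 / √(1/195 + 1/69) = 1.6420
One-sided α = 0.05 → critical value z_{0.05} = 1.645.
Power = Φ(δ − 1.645) = Φ(-0.003) = 0.4989.

Power ≈ 0.499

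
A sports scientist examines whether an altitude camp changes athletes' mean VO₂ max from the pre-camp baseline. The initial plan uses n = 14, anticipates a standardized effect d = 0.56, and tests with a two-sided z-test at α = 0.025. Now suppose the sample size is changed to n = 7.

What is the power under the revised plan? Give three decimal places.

With n = 7: δ = d·√n = 0.56 × √7 = 1.4816. Critical value z_{0.0125} = 2.241.
Revised power = Φ(δ − 2.241) + Φ(−δ − 2.241) = Φ(-0.760) + Φ(-3.723) = 0.2237 + 0.0001 = 0.2238.

Power ≈ 0.224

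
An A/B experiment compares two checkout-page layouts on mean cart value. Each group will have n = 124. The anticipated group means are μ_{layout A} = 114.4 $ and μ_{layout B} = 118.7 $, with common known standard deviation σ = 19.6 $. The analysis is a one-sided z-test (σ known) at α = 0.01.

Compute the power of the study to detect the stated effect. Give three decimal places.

Power ≈ 0.275

Standardized effect: d = |μ_{layout A} − μ_{layout B}| / σ = |114.4 − 118.7| / 19.6 = 0.2194
Noncentrality parameter: δ = d·√(n/2) = 0.2194 × √(124/2) = 1.7275
Critical value for a one-sided test at α = 0.01: z_α = 2.326.
Power = Φ(δ − 2.326) = Φ(-0.599) = 0.2746.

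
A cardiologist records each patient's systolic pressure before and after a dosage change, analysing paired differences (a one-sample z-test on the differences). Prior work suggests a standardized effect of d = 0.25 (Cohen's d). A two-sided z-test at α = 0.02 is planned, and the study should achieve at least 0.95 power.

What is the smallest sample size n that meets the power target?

Set Φ(δ − 2.326) = 0.95; then δ − 2.326 = Φ⁻¹(0.95) = 1.645, giving δ = 3.971.
(For δ > 0 the lower-tail rejection region contributes negligibly to power, so the one-term inversion is standard.)
δ = d·√n ⇒ n = (δ/d)² = (3.971 / 0.25)² = 252.33.
Round up to the next whole unit.

n = 253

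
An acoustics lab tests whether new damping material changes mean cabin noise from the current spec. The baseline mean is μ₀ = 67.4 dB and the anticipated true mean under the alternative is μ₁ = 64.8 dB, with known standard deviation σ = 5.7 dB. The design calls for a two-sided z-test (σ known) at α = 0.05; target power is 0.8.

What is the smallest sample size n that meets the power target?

Standardized effect: d = |μ₁ − μ₀| / σ = |64.8 − 67.4| / 5.7 = 0.4561
For power 0.8 need Φ(δ − z_{0.025}) = 0.8, so δ = z_{0.025} + z_{0.20} = 1.960 + 0.842 = 2.802.
(The Φ(−δ − z_{α/2}) term is vanishingly small for δ > 0 and is dropped in the standard sample-size formula.)
δ = d·√n ⇒ n = (δ/d)² = (2.802 / 0.4561)² = 37.72.
Round up to the next whole unit.

n = 38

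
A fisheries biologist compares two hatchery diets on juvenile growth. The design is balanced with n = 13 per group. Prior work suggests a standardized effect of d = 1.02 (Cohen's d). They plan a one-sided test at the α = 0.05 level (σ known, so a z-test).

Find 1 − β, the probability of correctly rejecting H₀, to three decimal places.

Power ≈ 0.830

Noncentrality parameter: δ = d·√(n/2) = 1.02 × √(13/2) = 2.6005
Critical value for a one-sided test at α = 0.05: z_α = 1.645.
Power = P(Z > 1.645 − δ) = Φ(0.956) = 0.8304.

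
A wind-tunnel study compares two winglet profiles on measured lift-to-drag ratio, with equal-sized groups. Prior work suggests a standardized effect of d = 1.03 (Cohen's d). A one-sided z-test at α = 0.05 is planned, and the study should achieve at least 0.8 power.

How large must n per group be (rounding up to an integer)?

For power 0.8 need Φ(δ − z_{0.05}) = 0.8, so δ = z_{0.05} + z_{0.20} = 1.645 + 0.842 = 2.486.
δ = d·√(n/2) ⇒ n = 2(δ/d)² = 2 × (2.486 / 1.03)² = 11.66.
Rounding up, n = 12 per group.

n = 12 per group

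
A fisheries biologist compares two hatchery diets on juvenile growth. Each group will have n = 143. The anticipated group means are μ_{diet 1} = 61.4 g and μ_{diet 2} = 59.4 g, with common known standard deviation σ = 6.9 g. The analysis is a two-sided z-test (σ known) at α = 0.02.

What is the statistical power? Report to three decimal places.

Power ≈ 0.550

Standardized effect: d = |μ_{diet 1} − μ_{diet 2}| / σ = |61.4 − 59.4| / 6.9 = 0.2899
Noncentrality parameter: δ = d·√(n/2) = 0.2899 × √(143/2) = 2.4509
Critical value for a two-sided test at α = 0.02: z_{α/2} = 2.326.
Power = Φ(δ − 2.326) + Φ(−δ − 2.326) = Φ(0.125) + Φ(-4.777) = 0.5496 + 0.0000 = 0.5496.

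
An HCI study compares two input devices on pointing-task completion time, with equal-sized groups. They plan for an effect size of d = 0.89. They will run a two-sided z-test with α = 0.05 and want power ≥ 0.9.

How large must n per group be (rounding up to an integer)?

n = 27 per group

Set Φ(δ − 1.960) = 0.9; then δ − 1.960 = Φ⁻¹(0.9) = 1.282, giving δ = 3.242.
(For δ > 0 the lower-tail rejection region contributes negligibly to power, so the one-term inversion is standard.)
δ = d·√(n/2) ⇒ n = 2(δ/d)² = 2 × (3.242 / 0.89)² = 26.53.
Round up to the next whole unit.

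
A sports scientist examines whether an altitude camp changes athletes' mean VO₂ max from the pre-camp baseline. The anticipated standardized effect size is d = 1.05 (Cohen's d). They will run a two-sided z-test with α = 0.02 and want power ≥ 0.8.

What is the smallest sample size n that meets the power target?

n = 10

Set Φ(δ − 2.326) = 0.8; then δ − 2.326 = Φ⁻¹(0.8) = 0.842, giving δ = 3.168.
(For δ > 0 the lower-tail rejection region contributes negligibly to power, so the one-term inversion is standard.)
δ = d·√n ⇒ n = (δ/d)² = (3.168 / 1.05)² = 9.10.
Round up to the next whole unit.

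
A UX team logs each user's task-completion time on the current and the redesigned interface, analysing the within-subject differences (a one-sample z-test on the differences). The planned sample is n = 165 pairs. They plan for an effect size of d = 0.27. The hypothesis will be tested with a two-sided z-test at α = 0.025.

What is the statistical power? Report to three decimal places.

Noncentrality parameter: δ = d·√n = 0.27 × √165 = 3.4682
Two-sided α = 0.025 → critical value z_{0.0125} = 2.241.
Power = Φ(δ − 2.241) + Φ(−δ − 2.241) = Φ(1.227) + Φ(-5.710) = 0.8901 + 0.0000 = 0.8901.

Power ≈ 0.890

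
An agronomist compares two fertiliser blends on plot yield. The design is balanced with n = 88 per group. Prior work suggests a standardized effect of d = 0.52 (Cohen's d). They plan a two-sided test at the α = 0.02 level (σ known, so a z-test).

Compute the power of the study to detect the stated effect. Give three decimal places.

Noncentrality parameter: δ = d·√(n/2) = 0.52 × √(88/2) = 3.4493
Two-sided α = 0.02 → critical value z_{0.01} = 2.326.
Power = Φ(δ − 2.326) + Φ(−δ − 2.326) = Φ(1.123) + Φ(-5.776) = 0.8693 + 0.0000 = 0.8693.

Power ≈ 0.869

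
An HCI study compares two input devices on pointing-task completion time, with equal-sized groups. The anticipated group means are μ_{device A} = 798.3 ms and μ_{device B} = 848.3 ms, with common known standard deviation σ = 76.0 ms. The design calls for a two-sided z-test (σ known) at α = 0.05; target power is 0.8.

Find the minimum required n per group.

Standardized effect: d = |μ_{device A} − μ_{device B}| / σ = |798.3 − 848.3| / 76.0 = 0.6579
For power 0.8 need Φ(δ − z_{0.025}) = 0.8, so δ = z_{0.025} + z_{0.20} = 1.960 + 0.842 = 2.802.
(The Φ(−δ − z_{α/2}) term is vanishingly small for δ > 0 and is dropped in the standard sample-size formula.)
δ = d·√(n/2) ⇒ n = 2(δ/d)² = 2 × (2.802 / 0.6579)² = 36.27.
Rounding up, n = 37 per group.

n = 37 per group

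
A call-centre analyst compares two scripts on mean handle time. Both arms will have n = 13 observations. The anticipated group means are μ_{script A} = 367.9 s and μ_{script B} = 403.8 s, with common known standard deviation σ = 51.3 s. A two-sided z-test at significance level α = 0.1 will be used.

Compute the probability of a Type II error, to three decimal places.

β ≈ 0.444

Standardized effect: d = |μ_{script A} − μ_{script B}| / σ = |367.9 − 403.8| / 51.3 = 0.6998
Noncentrality parameter: δ = d·√(n/2) = 0.6998 × √(13/2) = 1.7842
Critical value for a two-sided test at α = 0.1: z_{α/2} = 1.645.
Power = Φ(δ − 1.645) + Φ(−δ − 1.645) = Φ(0.139) + Φ(-3.429) = 0.5554 + 0.0003 = 0.5557.
Type II error: β = 1 − power = 1 − 0.5557 = 0.4443.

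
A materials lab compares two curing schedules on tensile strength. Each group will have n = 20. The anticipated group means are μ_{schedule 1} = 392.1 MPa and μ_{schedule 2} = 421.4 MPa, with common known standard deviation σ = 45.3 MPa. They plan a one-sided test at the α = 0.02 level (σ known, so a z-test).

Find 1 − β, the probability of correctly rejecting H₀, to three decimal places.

Power ≈ 0.497

Standardized effect: d = |μ_{schedule 1} − μ_{schedule 2}| / σ = |392.1 − 421.4| / 45.3 = 0.6468
Noncentrality parameter: δ = d·√(n/2) = 0.6468 × √(20/2) = 2.0454
Critical value for a one-sided test at α = 0.02: z_α = 2.054.
Power = Φ(δ − 2.054) = Φ(-0.008) = 0.4967.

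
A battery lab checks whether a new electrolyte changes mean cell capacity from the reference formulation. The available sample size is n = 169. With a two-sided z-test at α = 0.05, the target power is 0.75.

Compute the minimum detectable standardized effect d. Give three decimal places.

Required noncentrality: δ = z_{0.025} + z_{0.25} = 1.960 + 0.674 = 2.634.
(The second rejection-region term Φ(−δ − z_{α/2}) is negligible and dropped.)
δ = d·√n ⇒ d = δ/√n = 2.634/√169 = 0.2027.

d ≈ 0.203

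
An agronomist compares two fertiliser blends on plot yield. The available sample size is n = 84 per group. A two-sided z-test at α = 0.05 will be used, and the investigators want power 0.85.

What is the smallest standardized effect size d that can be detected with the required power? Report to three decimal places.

d ≈ 0.462

Need Φ(δ − 1.960) = 0.85, so δ = 1.960 + 1.036 = 2.996.
(The second rejection-region term Φ(−δ − z_{α/2}) is negligible and dropped.)
δ = d·√(n/2) ⇒ d = δ/√(n/2) = 2.996/√(84/2) = 0.4624.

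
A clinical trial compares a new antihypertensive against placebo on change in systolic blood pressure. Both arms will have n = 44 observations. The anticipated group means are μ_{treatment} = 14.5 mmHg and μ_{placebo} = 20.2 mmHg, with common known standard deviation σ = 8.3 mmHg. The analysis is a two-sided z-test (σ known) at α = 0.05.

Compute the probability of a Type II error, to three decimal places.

β ≈ 0.104

Standardized effect: d = |μ_{treatment} − μ_{placebo}| / σ = |14.5 − 20.2| / 8.3 = 0.6867
Noncentrality parameter: δ = d·√(n/2) = 0.6867 × √(44/2) = 3.2211
Two-sided α = 0.05 → critical value z_{0.025} = 1.960.
Power = Φ(δ − 1.960) + Φ(−δ − 1.960) = Φ(1.261) + Φ(-5.181) = 0.8964 + 0.0000 = 0.8964.
Type II error: β = 1 − power = 1 − 0.8964 = 0.1036.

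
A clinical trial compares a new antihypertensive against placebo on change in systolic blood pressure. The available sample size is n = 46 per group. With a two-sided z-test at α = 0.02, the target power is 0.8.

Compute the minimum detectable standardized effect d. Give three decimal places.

Required noncentrality: δ = z_{0.01} + z_{0.20} = 2.326 + 0.842 = 3.168.
(Lower-tail contribution to power is negligible for δ > 0.)
δ = d·√(n/2) ⇒ d = δ/√(n/2) = 3.168/√(46/2) = 0.6606.

d ≈ 0.661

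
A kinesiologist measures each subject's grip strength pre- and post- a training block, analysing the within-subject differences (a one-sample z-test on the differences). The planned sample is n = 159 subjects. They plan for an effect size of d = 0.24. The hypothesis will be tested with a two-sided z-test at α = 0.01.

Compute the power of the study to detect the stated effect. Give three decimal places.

Power ≈ 0.674

Noncentrality parameter: λ = d·√n = 0.24 × √159 = 3.0263
Critical value for a two-sided test at α = 0.01: z_{α/2} = 2.576.
Power = Φ(λ − 2.576) + Φ(−λ − 2.576) = Φ(0.450) + Φ(-5.602) = 0.6738 + 0.0000 = 0.6738.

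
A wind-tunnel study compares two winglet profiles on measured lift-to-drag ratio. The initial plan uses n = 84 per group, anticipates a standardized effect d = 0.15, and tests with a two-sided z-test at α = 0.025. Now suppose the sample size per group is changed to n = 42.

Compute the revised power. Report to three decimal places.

Power ≈ 0.062

With n = 42 per group: δ = d·√(n/2) = 0.15 × √(42/2) = 0.6874. Critical value z_{0.0125} = 2.241.
Revised power = Φ(δ − 2.241) + Φ(−δ − 2.241) = Φ(-1.554) + Φ(-2.929) = 0.0601 + 0.0017 = 0.0618.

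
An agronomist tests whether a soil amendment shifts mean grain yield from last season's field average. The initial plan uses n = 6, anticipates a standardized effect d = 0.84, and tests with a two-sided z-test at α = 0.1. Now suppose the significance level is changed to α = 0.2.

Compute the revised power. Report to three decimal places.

Power ≈ 0.782

δ = d·√n = 0.84 × √6 = 2.0576 (unchanged). New critical value: z_{0.1} = 1.282.
Revised power = Φ(δ − 1.282) + Φ(−δ − 1.282) = Φ(0.776) + Φ(-3.339) = 0.7811 + 0.0004 = 0.7816.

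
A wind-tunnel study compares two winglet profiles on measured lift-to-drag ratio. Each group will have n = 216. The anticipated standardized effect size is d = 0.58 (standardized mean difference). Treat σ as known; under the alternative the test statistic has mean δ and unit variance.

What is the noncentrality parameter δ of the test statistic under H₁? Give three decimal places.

δ = d·√(n/2) = 0.58 × √(216/2) = 6.0275

δ ≈ 6.028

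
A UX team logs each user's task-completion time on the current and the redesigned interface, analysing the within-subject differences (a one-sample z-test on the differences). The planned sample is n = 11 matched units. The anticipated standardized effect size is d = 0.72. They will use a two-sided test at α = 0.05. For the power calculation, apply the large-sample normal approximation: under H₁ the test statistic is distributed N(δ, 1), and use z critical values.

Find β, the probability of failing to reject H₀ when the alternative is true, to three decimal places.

β ≈ 0.334

Noncentrality parameter: δ = d·√n = 0.72 × √11 = 2.3880
Two-sided α = 0.05 → critical value z_{0.025} = 1.960.
Power = Φ(δ − 1.960) + Φ(−δ − 1.960) = Φ(0.428) + Φ(-4.348) = 0.6657 + 0.0000 = 0.6657.
Type II error: β = 1 − power = 1 − 0.6657 = 0.3343.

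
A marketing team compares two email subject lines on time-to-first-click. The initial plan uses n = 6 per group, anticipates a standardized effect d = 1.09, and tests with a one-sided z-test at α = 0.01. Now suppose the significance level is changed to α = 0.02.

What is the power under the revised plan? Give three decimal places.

Power ≈ 0.434

δ = d·√(n/2) = 1.09 × √(6/2) = 1.8879 (unchanged). New critical value: z_{0.02} = 2.054.
Revised power = Φ(δ − 2.054) = Φ(-0.166) = 0.4342.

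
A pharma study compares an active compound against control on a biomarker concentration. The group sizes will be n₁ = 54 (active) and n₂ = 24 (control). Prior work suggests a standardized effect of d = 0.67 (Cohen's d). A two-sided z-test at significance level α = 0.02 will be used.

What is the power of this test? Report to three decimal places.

Noncentrality parameter: δ = d / √(1/n₁ + 1/n₂) = 0.67 / √(1/54 + 1/24) = 2.7311
Critical value for a two-sided test at α = 0.02: z_{α/2} = 2.326.
Power = Φ(δ − 2.326) + Φ(−δ − 2.326) = Φ(0.405) + Φ(-5.057) = 0.6572 + 0.0000 = 0.6572.

Power ≈ 0.657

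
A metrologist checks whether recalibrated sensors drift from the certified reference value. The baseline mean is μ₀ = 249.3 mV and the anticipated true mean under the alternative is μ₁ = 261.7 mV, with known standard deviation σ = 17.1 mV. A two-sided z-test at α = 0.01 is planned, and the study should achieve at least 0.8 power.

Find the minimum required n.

n = 23

Standardized effect: d = |μ₁ − μ₀| / σ = |261.7 − 249.3| / 17.1 = 0.7251
For power 0.8 need Φ(δ − z_{0.005}) = 0.8, so δ = z_{0.005} + z_{0.20} = 2.576 + 0.842 = 3.417.
(Ignoring the negligible lower-tail rejection probability gives the usual closed-form inversion.)
δ = d·√n ⇒ n = (δ/d)² = (3.417 / 0.7251)² = 22.21.
Rounding up, n = 23.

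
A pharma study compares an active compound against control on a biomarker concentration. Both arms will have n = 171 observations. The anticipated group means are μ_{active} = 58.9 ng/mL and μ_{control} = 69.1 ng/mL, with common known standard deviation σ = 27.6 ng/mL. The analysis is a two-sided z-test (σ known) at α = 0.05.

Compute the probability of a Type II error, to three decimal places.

Standardized effect: d = |μ_{active} − μ_{control}| / σ = |58.9 − 69.1| / 27.6 = 0.3696
Noncentrality parameter: δ = d·√(n/2) = 0.3696 × √(171/2) = 3.4172
Critical value for a two-sided test at α = 0.05: z_{α/2} = 1.960.
Power = Φ(δ − 1.960) + Φ(−δ − 1.960) = Φ(1.457) + Φ(-5.377) = 0.9275 + 0.0000 = 0.9275.
Type II error: β = 1 − power = 1 − 0.9275 = 0.0725.

β ≈ 0.073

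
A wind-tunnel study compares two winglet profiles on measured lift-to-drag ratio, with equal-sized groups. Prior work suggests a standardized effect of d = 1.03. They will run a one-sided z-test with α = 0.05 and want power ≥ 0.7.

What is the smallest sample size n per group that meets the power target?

Set Φ(δ − 1.645) = 0.7; then δ − 1.645 = Φ⁻¹(0.7) = 0.524, giving δ = 2.169.
δ = d·√(n/2) ⇒ n = 2(δ/d)² = 2 × (2.169 / 1.03)² = 8.87.
Rounding up, n = 9 per group.

n = 9 per group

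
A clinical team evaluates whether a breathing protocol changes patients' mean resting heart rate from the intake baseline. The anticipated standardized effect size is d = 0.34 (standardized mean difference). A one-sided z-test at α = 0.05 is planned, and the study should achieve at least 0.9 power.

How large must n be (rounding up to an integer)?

n = 75

For power 0.9 need Φ(δ − z_{0.05}) = 0.9, so δ = z_{0.05} + z_{0.10} = 1.645 + 1.282 = 2.926.
δ = d·√n ⇒ n = (δ/d)² = (2.926 / 0.34)² = 74.08.
Rounding up, n = 75.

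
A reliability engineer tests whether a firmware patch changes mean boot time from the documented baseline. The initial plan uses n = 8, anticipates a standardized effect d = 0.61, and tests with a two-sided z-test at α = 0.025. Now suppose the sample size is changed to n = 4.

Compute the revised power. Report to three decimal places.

With n = 4: δ = d·√n = 0.61 × √4 = 1.2200. Critical value z_{0.0125} = 2.241.
Revised power = Φ(δ − 2.241) + Φ(−δ − 2.241) = Φ(-1.021) + Φ(-3.461) = 0.1535 + 0.0003 = 0.1538.

Power ≈ 0.154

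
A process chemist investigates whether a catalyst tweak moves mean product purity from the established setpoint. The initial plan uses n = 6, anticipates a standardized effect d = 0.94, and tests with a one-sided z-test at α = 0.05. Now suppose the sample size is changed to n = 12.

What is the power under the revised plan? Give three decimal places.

Power ≈ 0.946

With n = 12: δ = d·√n = 0.94 × √12 = 3.2563. Critical value z_{0.05} = 1.645.
Revised power = P(Z > 1.645 − δ) = Φ(1.611) = 0.9465.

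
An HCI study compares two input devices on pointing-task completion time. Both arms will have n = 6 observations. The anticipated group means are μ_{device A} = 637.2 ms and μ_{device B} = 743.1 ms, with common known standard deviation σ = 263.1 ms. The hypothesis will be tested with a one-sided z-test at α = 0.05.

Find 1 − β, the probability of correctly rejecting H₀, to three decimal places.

Standardized effect: d = |μ_{device A} − μ_{device B}| / σ = |637.2 − 743.1| / 263.1 = 0.4025
Noncentrality parameter: λ = d·√(n/2) = 0.4025 × √(6/2) = 0.6972
One-sided α = 0.05 → critical value z_{0.05} = 1.645.
Power = P(Z > 1.645 − λ) = Φ(-0.948) = 0.1716.

Power ≈ 0.172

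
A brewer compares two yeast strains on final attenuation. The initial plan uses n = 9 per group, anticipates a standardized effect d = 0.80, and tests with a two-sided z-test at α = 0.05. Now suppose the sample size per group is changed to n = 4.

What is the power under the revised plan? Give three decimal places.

Power ≈ 0.205

With n = 4 per group: δ = d·√(n/2) = 0.80 × √(4/2) = 1.1314. Critical value z_{0.025} = 1.960.
Revised power = Φ(δ − 1.960) + Φ(−δ − 1.960) = Φ(-0.829) + Φ(-3.091) = 0.2037 + 0.0010 = 0.2047.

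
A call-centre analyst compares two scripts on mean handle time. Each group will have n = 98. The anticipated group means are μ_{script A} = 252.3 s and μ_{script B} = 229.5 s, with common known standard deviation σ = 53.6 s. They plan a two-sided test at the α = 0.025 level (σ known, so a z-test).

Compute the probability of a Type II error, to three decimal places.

Standardized effect: d = |μ_{script A} − μ_{script B}| / σ = |252.3 − 229.5| / 53.6 = 0.4254
Noncentrality parameter: δ = d·√(n/2) = 0.4254 × √(98/2) = 2.9776
Two-sided α = 0.025 → critical value z_{0.0125} = 2.241.
Power = Φ(δ − 2.241) + Φ(−δ − 2.241) = Φ(0.736) + Φ(-5.219) = 0.7692 + 0.0000 = 0.7692.
Type II error: β = 1 − power = 1 − 0.7692 = 0.2308.

β ≈ 0.231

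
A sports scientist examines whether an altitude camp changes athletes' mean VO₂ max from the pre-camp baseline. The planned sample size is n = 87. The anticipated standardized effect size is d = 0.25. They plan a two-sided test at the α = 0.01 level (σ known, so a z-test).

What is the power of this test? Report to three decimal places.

Noncentrality parameter: δ = d·√n = 0.25 × √87 = 2.3318
Two-sided α = 0.01 → critical value z_{0.005} = 2.576.
Power = Φ(δ − 2.576) + Φ(−δ − 2.576) = Φ(-0.244) + Φ(-4.908) = 0.4036 + 0.0000 = 0.4036.

Power ≈ 0.404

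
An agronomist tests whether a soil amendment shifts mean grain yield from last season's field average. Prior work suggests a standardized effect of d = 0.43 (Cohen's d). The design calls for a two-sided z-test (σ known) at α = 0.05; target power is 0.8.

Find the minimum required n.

n = 43

For power 0.8 need Φ(δ − z_{0.025}) = 0.8, so δ = z_{0.025} + z_{0.20} = 1.960 + 0.842 = 2.802.
(The Φ(−δ − z_{α/2}) term is vanishingly small for δ > 0 and is dropped in the standard sample-size formula.)
δ = d·√n ⇒ n = (δ/d)² = (2.802 / 0.43)² = 42.45.
Rounding up, n = 43.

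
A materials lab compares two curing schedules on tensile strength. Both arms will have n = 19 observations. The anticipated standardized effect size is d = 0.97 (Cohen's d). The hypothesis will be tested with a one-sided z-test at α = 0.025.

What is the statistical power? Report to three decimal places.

Noncentrality parameter: δ = d·√(n/2) = 0.97 × √(19/2) = 2.9897
Critical value for a one-sided test at α = 0.025: z_α = 1.960.
Power = Φ(δ − 1.960) = Φ(1.030) = 0.8484.

Power ≈ 0.848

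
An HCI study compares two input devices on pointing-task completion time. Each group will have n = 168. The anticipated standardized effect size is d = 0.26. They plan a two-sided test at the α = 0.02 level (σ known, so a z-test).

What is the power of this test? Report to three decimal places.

Noncentrality parameter: δ = d·√(n/2) = 0.26 × √(168/2) = 2.3829
Two-sided α = 0.02 → critical value z_{0.01} = 2.326.
Power = Φ(δ − 2.326) + Φ(−δ − 2.326) = Φ(0.057) + Φ(-4.709) = 0.5226 + 0.0000 = 0.5226.

Power ≈ 0.523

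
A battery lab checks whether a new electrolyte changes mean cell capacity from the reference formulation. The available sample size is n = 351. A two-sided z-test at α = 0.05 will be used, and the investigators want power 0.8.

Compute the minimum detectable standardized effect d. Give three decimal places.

d ≈ 0.150

Need Φ(δ − 1.960) = 0.8, so δ = 1.960 + 0.842 = 2.802.
(The second rejection-region term Φ(−δ − z_{α/2}) is negligible and dropped.)
δ = d·√n ⇒ d = δ/√n = 2.802/√351 = 0.1495.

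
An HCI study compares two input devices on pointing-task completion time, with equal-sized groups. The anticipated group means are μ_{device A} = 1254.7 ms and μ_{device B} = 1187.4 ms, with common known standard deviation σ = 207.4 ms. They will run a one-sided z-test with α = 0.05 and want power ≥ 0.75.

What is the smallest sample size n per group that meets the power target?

n = 103 per group

Standardized effect: d = |μ_{device A} − μ_{device B}| / σ = |1254.7 − 1187.4| / 207.4 = 0.3245
Set Φ(δ − 1.645) = 0.75; then δ − 1.645 = Φ⁻¹(0.75) = 0.674, giving δ = 2.319.
δ = d·√(n/2) ⇒ n = 2(δ/d)² = 2 × (2.319 / 0.3245)² = 102.18.
Round up to the next whole unit.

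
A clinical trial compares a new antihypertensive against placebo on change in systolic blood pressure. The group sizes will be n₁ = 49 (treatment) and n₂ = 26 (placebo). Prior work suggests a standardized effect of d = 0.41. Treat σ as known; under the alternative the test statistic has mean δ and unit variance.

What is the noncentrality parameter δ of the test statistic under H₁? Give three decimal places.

δ = d / √(1/n₁ + 1/n₂) = 0.41 / √(1/49 + 1/26) = 1.6898

δ ≈ 1.690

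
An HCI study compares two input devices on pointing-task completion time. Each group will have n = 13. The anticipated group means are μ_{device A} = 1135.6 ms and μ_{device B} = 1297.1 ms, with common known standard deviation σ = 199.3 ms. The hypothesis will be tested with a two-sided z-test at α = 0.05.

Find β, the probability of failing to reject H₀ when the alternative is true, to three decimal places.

Standardized effect: d = |μ_{device A} − μ_{device B}| / σ = |1135.6 − 1297.1| / 199.3 = 0.8103
Noncentrality parameter: δ = d·√(n/2) = 0.8103 × √(13/2) = 2.0660
Two-sided α = 0.05 → critical value z_{0.025} = 1.960.
Power = Φ(δ − 1.960) + Φ(−δ − 1.960) = Φ(0.106) + Φ(-4.026) = 0.5422 + 0.0000 = 0.5422.
Type II error: β = 1 − power = 1 − 0.5422 = 0.4578.

β ≈ 0.458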